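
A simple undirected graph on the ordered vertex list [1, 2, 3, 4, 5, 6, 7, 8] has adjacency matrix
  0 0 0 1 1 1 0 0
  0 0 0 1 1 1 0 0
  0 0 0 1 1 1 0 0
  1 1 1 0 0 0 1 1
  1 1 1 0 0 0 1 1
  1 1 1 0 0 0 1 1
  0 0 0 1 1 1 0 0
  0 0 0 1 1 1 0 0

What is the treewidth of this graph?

3

A width-3 tree decomposition is:
Bags: B1 = {3, 4, 5, 6}  B2 = {4, 5, 6, 7}  B3 = {1, 4, 5, 6}  B4 = {2, 4, 5, 6}  B5 = {4, 5, 6, 8}
Tree: B1–B2, B2–B3, B3–B4, B4–B5
Each bag holds 4 vertices, so the decomposition has width 3, which upper-bounds the treewidth. For the lower bound: the 4 vertex sets {3,6}, {4,7}, {5}, {1} are disjoint, each induces a connected subgraph, and every pair is joined by at least one edge of G. Contracting each set to a single vertex therefore yields K_{4} as a minor, and since treewidth is minor-monotone, tw(G) ≥ tw(K_{4}) = 3. Hence tw(G) = 3 exactly.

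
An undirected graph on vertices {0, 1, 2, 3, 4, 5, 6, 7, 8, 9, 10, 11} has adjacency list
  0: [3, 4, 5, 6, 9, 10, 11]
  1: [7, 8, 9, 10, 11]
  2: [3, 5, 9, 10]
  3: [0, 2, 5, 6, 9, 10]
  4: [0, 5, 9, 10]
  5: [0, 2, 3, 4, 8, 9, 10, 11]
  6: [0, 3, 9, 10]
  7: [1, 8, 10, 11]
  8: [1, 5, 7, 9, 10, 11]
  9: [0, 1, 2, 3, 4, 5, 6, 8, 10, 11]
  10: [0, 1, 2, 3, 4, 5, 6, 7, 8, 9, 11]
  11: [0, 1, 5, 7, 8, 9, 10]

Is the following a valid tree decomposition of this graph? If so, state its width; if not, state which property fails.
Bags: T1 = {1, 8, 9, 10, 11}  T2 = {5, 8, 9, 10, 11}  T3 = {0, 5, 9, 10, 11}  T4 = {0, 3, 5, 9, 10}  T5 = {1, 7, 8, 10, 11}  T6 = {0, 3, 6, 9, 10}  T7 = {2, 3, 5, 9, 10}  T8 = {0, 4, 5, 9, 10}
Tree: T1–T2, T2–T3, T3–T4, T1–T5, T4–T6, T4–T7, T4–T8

Every vertex of G appears in some bag (union = {0, 1, 2, 3, 4, 5, 6, 7, 8, 9, 10, 11}); every edge is covered by a bag; and for each vertex v the set of bags containing v is connected in the bag tree. The decomposition is therefore valid. The largest bag has 5 vertices, so the width is 4.

Yes; width 4.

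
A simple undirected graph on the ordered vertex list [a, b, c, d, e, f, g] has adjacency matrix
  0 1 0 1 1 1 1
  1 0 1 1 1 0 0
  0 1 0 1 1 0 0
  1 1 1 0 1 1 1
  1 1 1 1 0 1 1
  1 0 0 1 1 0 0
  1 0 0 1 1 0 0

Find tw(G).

3

A width-3 tree decomposition is:
Bags: B1 = {a, b, d, e}  B2 = {a, d, e, g}  B3 = {b, c, d, e}  B4 = {a, d, e, f}
Tree: B1–B2, B1–B3, B2–B4
Every bag has size at most 4, so the width is 4 − 1 = 3 and tw(G) ≤ 3. For the lower bound, the 4 vertices {b, c, d, e} are pairwise adjacent, and any tree decomposition puts a clique entirely inside one bag — forcing width ≥ 3. Hence tw(G) = 3 exactly.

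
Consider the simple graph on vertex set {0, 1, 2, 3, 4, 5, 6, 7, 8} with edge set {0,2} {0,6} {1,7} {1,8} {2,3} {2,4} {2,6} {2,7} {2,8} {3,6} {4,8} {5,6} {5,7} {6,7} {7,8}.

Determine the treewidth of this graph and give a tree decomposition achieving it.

Each bag holds 3 vertices, so the decomposition has width 2, which upper-bounds the treewidth. For the lower bound, the 3 vertices {1, 7, 8} are pairwise adjacent, and any tree decomposition puts a clique entirely inside one bag — forcing width ≥ 2. Hence tw(G) = 2 exactly.

Treewidth 2.
One optimal decomposition is:
Bags: B1 = {1, 7, 8}  B2 = {2, 7, 8}  B3 = {2, 6, 7}  B4 = {2, 3, 6}  B5 = {5, 6, 7}  B6 = {0, 2, 6}  B7 = {2, 4, 8}
Tree: B1–B2, B2–B3, B3–B4, B3–B5, B4–B6, B2–B7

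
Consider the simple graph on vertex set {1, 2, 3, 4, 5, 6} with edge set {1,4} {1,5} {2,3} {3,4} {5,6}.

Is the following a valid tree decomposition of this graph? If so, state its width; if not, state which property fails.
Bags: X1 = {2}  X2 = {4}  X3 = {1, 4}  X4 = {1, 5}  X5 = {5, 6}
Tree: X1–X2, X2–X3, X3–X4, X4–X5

No — vertex 3 appears in no bag.

A tree decomposition must satisfy three properties: every vertex lies in some bag; for every edge, both endpoints lie together in some bag; and for every vertex, the bags containing it form a connected subtree. Here vertex 3 appears in no bag, so the decomposition is invalid.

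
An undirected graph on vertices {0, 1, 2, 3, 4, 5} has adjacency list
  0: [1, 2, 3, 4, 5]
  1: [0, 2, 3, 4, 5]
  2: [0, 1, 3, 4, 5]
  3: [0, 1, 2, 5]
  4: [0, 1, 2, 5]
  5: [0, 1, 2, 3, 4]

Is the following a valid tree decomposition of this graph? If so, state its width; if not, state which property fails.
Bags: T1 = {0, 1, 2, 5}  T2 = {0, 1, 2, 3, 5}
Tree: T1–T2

No — vertex 4 appears in no bag.

A tree decomposition must satisfy three properties: every vertex lies in some bag; for every edge, both endpoints lie together in some bag; and for every vertex, the bags containing it form a connected subtree. Here vertex 4 appears in no bag, so the decomposition is invalid.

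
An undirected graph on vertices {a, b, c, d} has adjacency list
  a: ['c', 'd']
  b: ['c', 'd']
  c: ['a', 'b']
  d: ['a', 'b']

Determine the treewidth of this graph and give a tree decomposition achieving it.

Each bag holds 3 vertices, so the decomposition has width 2, which upper-bounds the treewidth. For the lower bound, G contains the cycle d–a–c–b–d, so G is not a forest; only forests have treewidth ≤ 1, hence tw(G) ≥ 2. Hence tw(G) = 2 exactly.

Treewidth 2.
One optimal decomposition is:
Bags: B1 = {a, c, d}  B2 = {b, c, d}
Tree: B1–B2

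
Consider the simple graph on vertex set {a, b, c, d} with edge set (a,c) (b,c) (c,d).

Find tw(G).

1

A width-1 tree decomposition is:
Bags: B1 = {b, c}  B2 = {c, d}  B3 = {a, c}
Tree: B1–B2, B1–B3
Each bag holds 2 vertices, so the decomposition has width 1, which upper-bounds the treewidth. Since G has at least one edge (e.g. c–b), it is not an edgeless graph, so tw(G) ≥ 1. The upper and lower bounds meet at 1, so that is the treewidth.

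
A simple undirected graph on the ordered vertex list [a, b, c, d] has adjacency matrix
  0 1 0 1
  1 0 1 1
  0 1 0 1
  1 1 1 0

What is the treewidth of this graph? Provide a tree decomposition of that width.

Treewidth 2.
One such decomposition:
Bags: B1 = {a, b, d}  B2 = {b, c, d}
Tree: B1–B2

Each bag holds 3 vertices, so the decomposition has width 2, which upper-bounds the treewidth. Conversely, {b, c, d} is a clique of size 3, and the vertices of any clique must share a bag in every tree decomposition; so some bag has ≥ 3 vertices and tw(G) ≥ 2. Hence tw(G) = 2 exactly.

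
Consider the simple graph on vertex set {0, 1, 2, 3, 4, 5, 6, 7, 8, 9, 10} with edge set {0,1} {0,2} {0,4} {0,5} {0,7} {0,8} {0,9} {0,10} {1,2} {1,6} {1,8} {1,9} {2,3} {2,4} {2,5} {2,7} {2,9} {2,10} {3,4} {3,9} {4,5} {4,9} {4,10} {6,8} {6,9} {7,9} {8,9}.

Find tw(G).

3

A width-3 tree decomposition is:
Bags: B1 = {0, 2, 4, 9}  B2 = {0, 2, 7, 9}  B3 = {0, 1, 2, 9}  B4 = {2, 3, 4, 9}  B5 = {0, 2, 4, 5}  B6 = {0, 2, 4, 10}  B7 = {0, 1, 8, 9}  B8 = {1, 6, 8, 9}
Tree: B1–B2, B1–B3, B1–B4, B1–B5, B5–B6, B3–B7, B7–B8
Each bag holds 4 vertices, so the decomposition has width 3, which upper-bounds the treewidth. For the lower bound, the 4 vertices {0, 1, 8, 9} are pairwise adjacent, and any tree decomposition puts a clique entirely inside one bag — forcing width ≥ 3. The upper and lower bounds meet at 3, so that is the treewidth.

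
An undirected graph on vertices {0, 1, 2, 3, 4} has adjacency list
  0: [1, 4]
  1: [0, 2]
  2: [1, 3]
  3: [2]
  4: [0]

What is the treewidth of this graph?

1

A width-1 tree decomposition is:
Bags: B1 = {2, 3}  B2 = {1, 2}  B3 = {0, 1}  B4 = {0, 4}
Tree: B1–B2, B2–B3, B3–B4
Each bag holds 2 vertices, so the decomposition has width 1, which upper-bounds the treewidth. Any graph with an edge has treewidth ≥ 1, and G has the edge 3–2. The upper and lower bounds meet at 1, so that is the treewidth.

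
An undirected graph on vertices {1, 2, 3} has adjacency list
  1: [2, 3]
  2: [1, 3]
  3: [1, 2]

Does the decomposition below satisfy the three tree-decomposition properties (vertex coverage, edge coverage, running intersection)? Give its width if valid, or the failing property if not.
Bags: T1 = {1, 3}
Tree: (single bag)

A tree decomposition must satisfy three properties: every vertex lies in some bag; for every edge, both endpoints lie together in some bag; and for every vertex, the bags containing it form a connected subtree. Here vertex 2 appears in no bag, so the decomposition is invalid.

No — vertex 2 appears in no bag.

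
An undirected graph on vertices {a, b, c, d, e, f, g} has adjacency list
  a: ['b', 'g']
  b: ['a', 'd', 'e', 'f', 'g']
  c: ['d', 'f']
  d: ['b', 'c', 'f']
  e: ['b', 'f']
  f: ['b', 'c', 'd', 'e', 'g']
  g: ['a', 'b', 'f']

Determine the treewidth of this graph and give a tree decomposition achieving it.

Treewidth 2.
One such decomposition:
Bags: B1 = {b, d, f}  B2 = {c, d, f}  B3 = {b, f, g}  B4 = {b, e, f}  B5 = {a, b, g}
Tree: B1–B2, B1–B3, B3–B4, B3–B5

Each bag holds 3 vertices, so the decomposition has width 2, which upper-bounds the treewidth. On the other hand G contains the 3-clique {a, b, g}. A clique must lie in a single bag of any decomposition, so no decomposition can have width below 2. Combining the bounds, tw(G) = 2.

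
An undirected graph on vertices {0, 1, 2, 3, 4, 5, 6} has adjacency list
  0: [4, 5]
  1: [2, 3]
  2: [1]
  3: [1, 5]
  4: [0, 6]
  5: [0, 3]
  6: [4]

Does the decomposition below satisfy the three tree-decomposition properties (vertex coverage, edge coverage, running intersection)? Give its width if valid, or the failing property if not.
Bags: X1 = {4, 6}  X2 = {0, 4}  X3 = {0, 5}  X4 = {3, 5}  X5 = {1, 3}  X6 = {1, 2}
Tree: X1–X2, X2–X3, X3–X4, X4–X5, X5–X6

Yes; width 1.

Every vertex of G appears in some bag (union = {0, 1, 2, 3, 4, 5, 6}); every edge is covered by a bag; and for each vertex v the set of bags containing v is connected in the bag tree. The decomposition is therefore valid. The largest bag has 2 vertices, so the width is 1.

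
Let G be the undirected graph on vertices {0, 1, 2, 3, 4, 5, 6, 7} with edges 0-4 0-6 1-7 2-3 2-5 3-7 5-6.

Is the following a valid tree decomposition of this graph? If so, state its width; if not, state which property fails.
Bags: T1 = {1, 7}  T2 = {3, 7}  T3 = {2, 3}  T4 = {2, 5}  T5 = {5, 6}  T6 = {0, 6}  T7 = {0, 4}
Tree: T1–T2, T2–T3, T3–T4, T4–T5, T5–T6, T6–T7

Yes; width 1.

Vertex coverage: the bags together contain {0, 1, 2, 3, 4, 5, 6, 7}, the full vertex set. Edge coverage: each edge of G has both endpoints in at least one bag. Running intersection: for every vertex, the bags containing it form a connected subtree. All three properties hold, so this is a valid tree decomposition of width max|bag| − 1 = 1, and hence tw(G) ≤ 1.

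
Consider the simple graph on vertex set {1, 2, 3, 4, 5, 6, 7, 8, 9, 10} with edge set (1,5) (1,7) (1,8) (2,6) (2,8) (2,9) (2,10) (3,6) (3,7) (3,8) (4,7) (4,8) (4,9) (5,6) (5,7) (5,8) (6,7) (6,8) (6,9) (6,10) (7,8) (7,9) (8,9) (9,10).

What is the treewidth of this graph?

3

A width-3 tree decomposition is:
Bags: B1 = {3, 6, 7, 8}  B2 = {5, 6, 7, 8}  B3 = {6, 7, 8, 9}  B4 = {1, 5, 7, 8}  B5 = {2, 6, 8, 9}  B6 = {2, 6, 9, 10}  B7 = {4, 7, 8, 9}
Tree: B1–B2, B1–B3, B2–B4, B3–B5, B5–B6, B3–B7
The largest bag has 4 vertices, giving width 3; this decomposition certifies tw(G) ≤ 3. On the other hand G contains the 4-clique {2, 6, 8, 9}. A clique must lie in a single bag of any decomposition, so no decomposition can have width below 3. Hence tw(G) = 3 exactly.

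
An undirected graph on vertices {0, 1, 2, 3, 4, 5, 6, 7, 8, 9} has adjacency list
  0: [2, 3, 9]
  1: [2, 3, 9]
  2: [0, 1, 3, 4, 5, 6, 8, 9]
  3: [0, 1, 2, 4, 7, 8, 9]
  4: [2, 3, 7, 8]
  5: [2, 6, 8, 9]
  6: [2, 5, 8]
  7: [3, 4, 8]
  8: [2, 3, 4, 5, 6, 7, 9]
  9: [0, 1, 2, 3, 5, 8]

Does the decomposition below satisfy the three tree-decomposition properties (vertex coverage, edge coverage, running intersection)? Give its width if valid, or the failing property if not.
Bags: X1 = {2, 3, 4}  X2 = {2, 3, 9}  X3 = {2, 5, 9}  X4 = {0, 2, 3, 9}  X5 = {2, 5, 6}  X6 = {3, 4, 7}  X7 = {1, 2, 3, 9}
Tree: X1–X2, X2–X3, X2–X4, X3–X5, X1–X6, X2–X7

No — vertex 8 appears in no bag.

A tree decomposition must satisfy three properties: every vertex lies in some bag; for every edge, both endpoints lie together in some bag; and for every vertex, the bags containing it form a connected subtree. Here vertex 8 appears in no bag, so the decomposition is invalid.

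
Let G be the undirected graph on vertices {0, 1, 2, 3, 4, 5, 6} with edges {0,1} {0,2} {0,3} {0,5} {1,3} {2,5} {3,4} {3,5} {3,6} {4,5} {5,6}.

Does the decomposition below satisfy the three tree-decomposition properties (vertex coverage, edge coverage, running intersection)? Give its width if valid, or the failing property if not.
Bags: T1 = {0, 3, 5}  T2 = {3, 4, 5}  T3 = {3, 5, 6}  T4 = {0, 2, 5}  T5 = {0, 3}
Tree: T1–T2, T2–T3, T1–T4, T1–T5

A tree decomposition must satisfy three properties: every vertex lies in some bag; for every edge, both endpoints lie together in some bag; and for every vertex, the bags containing it form a connected subtree. Here vertex 1 appears in no bag, so the decomposition is invalid.

No — vertex 1 appears in no bag.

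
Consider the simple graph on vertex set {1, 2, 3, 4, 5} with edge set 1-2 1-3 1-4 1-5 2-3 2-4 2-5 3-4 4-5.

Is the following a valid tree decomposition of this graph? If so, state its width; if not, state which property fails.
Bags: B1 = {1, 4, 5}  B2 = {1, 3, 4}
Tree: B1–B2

A tree decomposition must satisfy three properties: every vertex lies in some bag; for every edge, both endpoints lie together in some bag; and for every vertex, the bags containing it form a connected subtree. Here vertex 2 appears in no bag, so the decomposition is invalid.

No — vertex 2 appears in no bag.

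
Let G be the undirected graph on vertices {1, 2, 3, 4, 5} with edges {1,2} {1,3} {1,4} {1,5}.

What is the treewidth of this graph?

A width-1 tree decomposition is:
Bags: B1 = {1, 4}  B2 = {1, 2}  B3 = {1, 3}  B4 = {1, 5}
Tree: B1–B2, B2–B3, B1–B4
Every bag has size at most 2, so the width is 2 − 1 = 1 and tw(G) ≤ 1. Any graph with an edge has treewidth ≥ 1, and G has the edge 4–1. The upper and lower bounds meet at 1, so that is the treewidth.

1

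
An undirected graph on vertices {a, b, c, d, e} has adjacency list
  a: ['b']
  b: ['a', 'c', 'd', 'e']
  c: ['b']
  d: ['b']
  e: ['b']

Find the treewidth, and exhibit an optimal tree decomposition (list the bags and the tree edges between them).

The largest bag has 2 vertices, giving width 1; this decomposition certifies tw(G) ≤ 1. Any graph with an edge has treewidth ≥ 1, and G has the edge b–c. The upper and lower bounds meet at 1, so that is the treewidth.

Treewidth 1.
One optimal decomposition is:
Bags: B1 = {b, c}  B2 = {a, b}  B3 = {b, e}  B4 = {b, d}
Tree: B1–B2, B2–B3, B3–B4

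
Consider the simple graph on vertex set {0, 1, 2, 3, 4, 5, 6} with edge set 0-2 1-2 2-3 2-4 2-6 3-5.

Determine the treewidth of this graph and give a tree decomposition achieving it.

Every bag has size at most 2, so the width is 2 − 1 = 1 and tw(G) ≤ 1. Since G has at least one edge (e.g. 2–4), it is not an edgeless graph, so tw(G) ≥ 1. The upper and lower bounds meet at 1, so that is the treewidth.

Treewidth 1.
Bags: B1 = {2, 4}  B2 = {2, 6}  B3 = {2, 3}  B4 = {0, 2}  B5 = {1, 2}  B6 = {3, 5}
Tree: B1–B2, B1–B3, B2–B4, B4–B5, B3–B6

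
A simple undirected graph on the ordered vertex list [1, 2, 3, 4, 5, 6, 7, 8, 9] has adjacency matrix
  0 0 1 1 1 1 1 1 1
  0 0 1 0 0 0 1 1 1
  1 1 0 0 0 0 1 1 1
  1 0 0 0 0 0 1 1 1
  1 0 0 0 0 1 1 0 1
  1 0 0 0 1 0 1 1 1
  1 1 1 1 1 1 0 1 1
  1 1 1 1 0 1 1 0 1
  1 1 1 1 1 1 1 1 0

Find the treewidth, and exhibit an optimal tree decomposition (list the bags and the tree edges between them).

Each bag holds 5 vertices, so the decomposition has width 4, which upper-bounds the treewidth. For the lower bound, the 5 vertices {1, 3, 7, 8, 9} are pairwise adjacent, and any tree decomposition puts a clique entirely inside one bag — forcing width ≥ 4. The upper and lower bounds meet at 4, so that is the treewidth.

Treewidth 4.
One optimal decomposition is:
Bags: B1 = {1, 6, 7, 8, 9}  B2 = {1, 3, 7, 8, 9}  B3 = {1, 5, 6, 7, 9}  B4 = {1, 4, 7, 8, 9}  B5 = {2, 3, 7, 8, 9}
Tree: B1–B2, B1–B3, B2–B4, B2–B5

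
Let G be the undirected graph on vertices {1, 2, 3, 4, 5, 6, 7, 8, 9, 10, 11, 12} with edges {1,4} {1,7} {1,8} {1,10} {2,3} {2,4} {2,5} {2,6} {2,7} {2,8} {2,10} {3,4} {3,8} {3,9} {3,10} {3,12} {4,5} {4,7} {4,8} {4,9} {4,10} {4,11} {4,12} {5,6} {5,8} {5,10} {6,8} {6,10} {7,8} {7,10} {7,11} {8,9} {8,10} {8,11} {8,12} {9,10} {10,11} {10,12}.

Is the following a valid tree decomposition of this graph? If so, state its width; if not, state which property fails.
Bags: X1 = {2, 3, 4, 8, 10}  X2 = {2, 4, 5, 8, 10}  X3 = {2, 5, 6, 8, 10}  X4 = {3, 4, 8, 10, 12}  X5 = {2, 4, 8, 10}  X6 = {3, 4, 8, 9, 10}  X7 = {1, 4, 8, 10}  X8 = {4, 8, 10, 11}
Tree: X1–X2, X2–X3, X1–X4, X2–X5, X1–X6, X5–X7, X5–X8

A tree decomposition must satisfy three properties: every vertex lies in some bag; for every edge, both endpoints lie together in some bag; and for every vertex, the bags containing it form a connected subtree. Here vertex 7 appears in no bag, so the decomposition is invalid.

No — vertex 7 appears in no bag.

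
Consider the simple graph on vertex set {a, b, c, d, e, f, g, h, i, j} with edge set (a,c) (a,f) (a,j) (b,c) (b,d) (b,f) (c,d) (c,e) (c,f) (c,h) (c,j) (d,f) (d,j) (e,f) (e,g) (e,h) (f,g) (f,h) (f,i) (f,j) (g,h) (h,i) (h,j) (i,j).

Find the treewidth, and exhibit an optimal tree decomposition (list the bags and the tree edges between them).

Treewidth 3.
One such decomposition:
Bags: B1 = {c, e, f, h}  B2 = {c, f, h, j}  B3 = {a, c, f, j}  B4 = {f, h, i, j}  B5 = {c, d, f, j}  B6 = {b, c, d, f}  B7 = {e, f, g, h}
Tree: B1–B2, B2–B3, B2–B4, B3–B5, B5–B6, B1–B7

Each bag holds 4 vertices, so the decomposition has width 3, which upper-bounds the treewidth. On the other hand G contains the 4-clique {e, f, g, h}. A clique must lie in a single bag of any decomposition, so no decomposition can have width below 3. Combining the bounds, tw(G) = 3.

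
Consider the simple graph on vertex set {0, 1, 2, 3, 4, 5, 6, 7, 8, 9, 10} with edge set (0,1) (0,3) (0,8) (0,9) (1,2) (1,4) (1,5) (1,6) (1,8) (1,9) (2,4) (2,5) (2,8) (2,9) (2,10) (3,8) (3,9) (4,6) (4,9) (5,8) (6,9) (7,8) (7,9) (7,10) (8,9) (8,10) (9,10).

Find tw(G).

A width-3 tree decomposition is:
Bags: B1 = {1, 2, 8, 9}  B2 = {2, 8, 9, 10}  B3 = {1, 2, 4, 9}  B4 = {7, 8, 9, 10}  B5 = {0, 1, 8, 9}  B6 = {1, 4, 6, 9}  B7 = {1, 2, 5, 8}  B8 = {0, 3, 8, 9}
Tree: B1–B2, B1–B3, B2–B4, B1–B5, B3–B6, B1–B7, B5–B8
The largest bag has 4 vertices, giving width 3; this decomposition certifies tw(G) ≤ 3. Conversely, {0, 1, 8, 9} is a clique of size 4, and the vertices of any clique must share a bag in every tree decomposition; so some bag has ≥ 4 vertices and tw(G) ≥ 3. The upper and lower bounds meet at 3, so that is the treewidth.

3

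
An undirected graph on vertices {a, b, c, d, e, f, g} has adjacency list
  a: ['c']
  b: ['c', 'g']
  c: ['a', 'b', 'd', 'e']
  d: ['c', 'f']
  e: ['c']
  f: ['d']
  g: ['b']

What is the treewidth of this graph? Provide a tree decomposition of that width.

The largest bag has 2 vertices, giving width 1; this decomposition certifies tw(G) ≤ 1. G has an edge, so its treewidth is at least 1. The upper and lower bounds meet at 1, so that is the treewidth.

Treewidth 1.
Bags: B1 = {c, e}  B2 = {b, c}  B3 = {a, c}  B4 = {c, d}  B5 = {b, g}  B6 = {d, f}
Tree: B1–B2, B2–B3, B1–B4, B2–B5, B4–B6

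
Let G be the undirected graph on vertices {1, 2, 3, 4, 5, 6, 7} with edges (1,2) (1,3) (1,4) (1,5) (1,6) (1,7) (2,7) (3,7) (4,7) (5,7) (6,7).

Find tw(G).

A width-2 tree decomposition is:
Bags: B1 = {1, 2, 7}  B2 = {1, 5, 7}  B3 = {1, 6, 7}  B4 = {1, 3, 7}  B5 = {1, 4, 7}
Tree: B1–B2, B1–B3, B1–B4, B3–B5
The largest bag has 3 vertices, giving width 2; this decomposition certifies tw(G) ≤ 2. On the other hand G contains the 3-clique {1, 2, 7}. A clique must lie in a single bag of any decomposition, so no decomposition can have width below 2. Therefore the treewidth is 2.

2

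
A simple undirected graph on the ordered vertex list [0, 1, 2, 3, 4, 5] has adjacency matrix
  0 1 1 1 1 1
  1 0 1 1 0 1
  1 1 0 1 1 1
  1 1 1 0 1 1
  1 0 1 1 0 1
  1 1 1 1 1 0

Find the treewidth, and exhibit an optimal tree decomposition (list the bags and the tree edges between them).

Each bag holds 5 vertices, so the decomposition has width 4, which upper-bounds the treewidth. For the lower bound, the 5 vertices {0, 1, 2, 3, 5} are pairwise adjacent, and any tree decomposition puts a clique entirely inside one bag — forcing width ≥ 4. Hence tw(G) = 4 exactly.

Treewidth 4.
One optimal decomposition is:
Bags: B1 = {0, 1, 2, 3, 5}  B2 = {0, 2, 3, 4, 5}
Tree: B1–B2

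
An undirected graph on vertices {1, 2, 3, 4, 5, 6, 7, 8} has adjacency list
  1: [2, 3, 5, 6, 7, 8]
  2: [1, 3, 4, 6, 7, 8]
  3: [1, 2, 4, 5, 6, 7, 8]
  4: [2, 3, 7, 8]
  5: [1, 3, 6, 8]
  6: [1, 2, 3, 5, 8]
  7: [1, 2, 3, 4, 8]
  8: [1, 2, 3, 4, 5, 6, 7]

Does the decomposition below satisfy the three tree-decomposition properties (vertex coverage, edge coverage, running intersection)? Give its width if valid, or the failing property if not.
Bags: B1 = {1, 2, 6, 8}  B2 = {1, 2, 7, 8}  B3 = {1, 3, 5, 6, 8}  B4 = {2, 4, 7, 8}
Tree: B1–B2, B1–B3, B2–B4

A tree decomposition must satisfy three properties: every vertex lies in some bag; for every edge, both endpoints lie together in some bag; and for every vertex, the bags containing it form a connected subtree. Here edge (3,2) lies in no bag, so the decomposition is invalid.

No — edge (3,2) lies in no bag.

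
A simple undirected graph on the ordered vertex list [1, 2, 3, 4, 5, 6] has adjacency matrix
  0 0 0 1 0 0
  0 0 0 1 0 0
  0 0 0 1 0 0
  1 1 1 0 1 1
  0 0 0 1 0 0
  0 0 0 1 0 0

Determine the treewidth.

A width-1 tree decomposition is:
Bags: B1 = {4, 5}  B2 = {2, 4}  B3 = {1, 4}  B4 = {3, 4}  B5 = {4, 6}
Tree: B1–B2, B2–B3, B3–B4, B2–B5
Every bag has size at most 2, so the width is 2 − 1 = 1 and tw(G) ≤ 1. G has an edge, so its treewidth is at least 1. Therefore the treewidth is 1.

1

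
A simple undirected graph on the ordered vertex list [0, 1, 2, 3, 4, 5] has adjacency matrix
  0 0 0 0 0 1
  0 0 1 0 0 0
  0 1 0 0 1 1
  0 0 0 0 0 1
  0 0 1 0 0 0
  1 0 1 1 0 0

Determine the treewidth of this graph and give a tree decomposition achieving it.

Treewidth 1.
One optimal decomposition is:
Bags: B1 = {0, 5}  B2 = {2, 5}  B3 = {1, 2}  B4 = {3, 5}  B5 = {2, 4}
Tree: B1–B2, B2–B3, B1–B4, B2–B5

Each bag holds 2 vertices, so the decomposition has width 1, which upper-bounds the treewidth. Any graph with an edge has treewidth ≥ 1, and G has the edge 5–0. Hence tw(G) = 1 exactly.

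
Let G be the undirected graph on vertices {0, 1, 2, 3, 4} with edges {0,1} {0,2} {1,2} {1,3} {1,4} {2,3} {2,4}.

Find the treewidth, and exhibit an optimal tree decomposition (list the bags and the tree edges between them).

Treewidth 2.
One optimal decomposition is:
Bags: B1 = {1, 2, 4}  B2 = {0, 1, 2}  B3 = {1, 2, 3}
Tree: B1–B2, B1–B3

Every bag has size at most 3, so the width is 3 − 1 = 2 and tw(G) ≤ 2. Conversely, {0, 1, 2} is a clique of size 3, and the vertices of any clique must share a bag in every tree decomposition; so some bag has ≥ 3 vertices and tw(G) ≥ 2. Hence tw(G) = 2 exactly.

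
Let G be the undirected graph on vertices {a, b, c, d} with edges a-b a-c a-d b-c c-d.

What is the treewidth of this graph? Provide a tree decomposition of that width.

The largest bag has 3 vertices, giving width 2; this decomposition certifies tw(G) ≤ 2. Conversely, {a, c, d} is a clique of size 3, and the vertices of any clique must share a bag in every tree decomposition; so some bag has ≥ 3 vertices and tw(G) ≥ 2. Combining the bounds, tw(G) = 2.

Treewidth 2.
One such decomposition:
Bags: B1 = {a, b, c}  B2 = {a, c, d}
Tree: B1–B2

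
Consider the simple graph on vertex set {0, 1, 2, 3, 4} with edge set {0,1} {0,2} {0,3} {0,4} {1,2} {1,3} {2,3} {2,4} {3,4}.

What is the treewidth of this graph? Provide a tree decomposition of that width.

Every bag has size at most 4, so the width is 4 − 1 = 3 and tw(G) ≤ 3. Conversely, {0, 1, 2, 3} is a clique of size 4, and the vertices of any clique must share a bag in every tree decomposition; so some bag has ≥ 4 vertices and tw(G) ≥ 3. Hence tw(G) = 3 exactly.

Treewidth 3.
One such decomposition:
Bags: B1 = {0, 1, 2, 3}  B2 = {0, 2, 3, 4}
Tree: B1–B2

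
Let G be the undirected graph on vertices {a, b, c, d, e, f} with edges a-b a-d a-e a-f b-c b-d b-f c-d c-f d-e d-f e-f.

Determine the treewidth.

3

A width-3 tree decomposition is:
Bags: B1 = {a, d, e, f}  B2 = {a, b, d, f}  B3 = {b, c, d, f}
Tree: B1–B2, B2–B3
Each bag holds 4 vertices, so the decomposition has width 3, which upper-bounds the treewidth. For the lower bound, the 4 vertices {b, c, d, f} are pairwise adjacent, and any tree decomposition puts a clique entirely inside one bag — forcing width ≥ 3. Therefore the treewidth is 3.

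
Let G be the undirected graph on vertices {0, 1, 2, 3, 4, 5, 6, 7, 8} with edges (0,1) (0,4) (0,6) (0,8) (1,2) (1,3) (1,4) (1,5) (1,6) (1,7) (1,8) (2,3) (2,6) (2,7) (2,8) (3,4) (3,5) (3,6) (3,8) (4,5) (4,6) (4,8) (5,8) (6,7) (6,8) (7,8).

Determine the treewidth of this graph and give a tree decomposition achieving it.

Treewidth 4.
One optimal decomposition is:
Bags: B1 = {1, 3, 4, 6, 8}  B2 = {1, 2, 3, 6, 8}  B3 = {0, 1, 4, 6, 8}  B4 = {1, 3, 4, 5, 8}  B5 = {1, 2, 6, 7, 8}
Tree: B1–B2, B1–B3, B1–B4, B2–B5

Every bag has size at most 5, so the width is 5 − 1 = 4 and tw(G) ≤ 4. Conversely, {1, 3, 4, 5, 8} is a clique of size 5, and the vertices of any clique must share a bag in every tree decomposition; so some bag has ≥ 5 vertices and tw(G) ≥ 4. The upper and lower bounds meet at 4, so that is the treewidth.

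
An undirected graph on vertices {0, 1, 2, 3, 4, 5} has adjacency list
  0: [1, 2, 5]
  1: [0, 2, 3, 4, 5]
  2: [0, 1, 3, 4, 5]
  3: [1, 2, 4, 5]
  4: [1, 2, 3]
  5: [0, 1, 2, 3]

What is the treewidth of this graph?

A width-3 tree decomposition is:
Bags: B1 = {1, 2, 3, 4}  B2 = {1, 2, 3, 5}  B3 = {0, 1, 2, 5}
Tree: B1–B2, B2–B3
Every bag has size at most 4, so the width is 4 − 1 = 3 and tw(G) ≤ 3. For the lower bound, the 4 vertices {0, 1, 2, 5} are pairwise adjacent, and any tree decomposition puts a clique entirely inside one bag — forcing width ≥ 3. Therefore the treewidth is 3.

3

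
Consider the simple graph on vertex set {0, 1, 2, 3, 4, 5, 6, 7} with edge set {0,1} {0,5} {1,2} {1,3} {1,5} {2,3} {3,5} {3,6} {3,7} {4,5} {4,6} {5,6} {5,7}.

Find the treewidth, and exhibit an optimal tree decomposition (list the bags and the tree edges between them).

Each bag holds 3 vertices, so the decomposition has width 2, which upper-bounds the treewidth. On the other hand G contains the 3-clique {1, 2, 3}. A clique must lie in a single bag of any decomposition, so no decomposition can have width below 2. The upper and lower bounds meet at 2, so that is the treewidth.

Treewidth 2.
Bags: B1 = {1, 3, 5}  B2 = {0, 1, 5}  B3 = {3, 5, 6}  B4 = {3, 5, 7}  B5 = {4, 5, 6}  B6 = {1, 2, 3}
Tree: B1–B2, B1–B3, B1–B4, B3–B5, B1–B6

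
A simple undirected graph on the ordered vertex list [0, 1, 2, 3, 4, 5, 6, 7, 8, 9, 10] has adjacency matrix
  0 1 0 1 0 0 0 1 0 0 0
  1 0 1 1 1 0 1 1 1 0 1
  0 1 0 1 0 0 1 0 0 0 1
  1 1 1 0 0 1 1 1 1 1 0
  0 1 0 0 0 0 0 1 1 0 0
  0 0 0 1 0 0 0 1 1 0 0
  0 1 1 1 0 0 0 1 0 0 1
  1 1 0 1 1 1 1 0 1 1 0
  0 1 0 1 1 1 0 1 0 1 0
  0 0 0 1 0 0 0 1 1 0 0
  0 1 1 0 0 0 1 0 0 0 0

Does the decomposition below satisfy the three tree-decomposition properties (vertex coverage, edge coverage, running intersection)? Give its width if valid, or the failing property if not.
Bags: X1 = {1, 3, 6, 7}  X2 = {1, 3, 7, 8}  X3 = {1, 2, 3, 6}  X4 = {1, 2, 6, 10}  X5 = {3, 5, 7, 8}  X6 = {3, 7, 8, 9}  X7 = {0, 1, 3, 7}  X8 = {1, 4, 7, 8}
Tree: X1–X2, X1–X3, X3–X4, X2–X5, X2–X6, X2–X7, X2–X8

Yes; width 3.

Checking the three conditions: (i) the bags cover all of {0, 1, 2, 3, 4, 5, 6, 7, 8, 9, 10}; (ii) for each edge, some bag contains both endpoints; (iii) the bags containing any fixed vertex form a subtree. All hold, so the decomposition is valid with width 4 − 1 = 3.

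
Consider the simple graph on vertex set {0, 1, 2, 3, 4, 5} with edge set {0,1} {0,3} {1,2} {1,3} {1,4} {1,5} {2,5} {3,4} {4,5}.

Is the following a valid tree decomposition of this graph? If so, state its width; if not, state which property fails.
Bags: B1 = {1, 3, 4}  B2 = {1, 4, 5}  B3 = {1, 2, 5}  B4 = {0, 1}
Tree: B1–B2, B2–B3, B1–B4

A tree decomposition must satisfy three properties: every vertex lies in some bag; for every edge, both endpoints lie together in some bag; and for every vertex, the bags containing it form a connected subtree. Here edge (3,0) lies in no bag, so the decomposition is invalid.

No — edge (3,0) lies in no bag.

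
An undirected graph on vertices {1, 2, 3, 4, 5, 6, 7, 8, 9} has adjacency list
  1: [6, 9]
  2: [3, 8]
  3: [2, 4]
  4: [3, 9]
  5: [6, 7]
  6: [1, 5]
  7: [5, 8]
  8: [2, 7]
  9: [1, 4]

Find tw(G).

2

A width-2 tree decomposition is:
Bags: B1 = {3, 4, 9}  B2 = {2, 3, 9}  B3 = {2, 8, 9}  B4 = {7, 8, 9}  B5 = {5, 7, 9}  B6 = {5, 6, 9}  B7 = {1, 6, 9}
Tree: B1–B2, B2–B3, B3–B4, B4–B5, B5–B6, B6–B7
The largest bag has 3 vertices, giving width 2; this decomposition certifies tw(G) ≤ 2. Since 9–4–3–2–8–7–5–6–1–9 is a cycle in G, G is not acyclic. Forests are exactly the graphs of treewidth ≤ 1, so tw(G) ≥ 2. The upper and lower bounds meet at 2, so that is the treewidth.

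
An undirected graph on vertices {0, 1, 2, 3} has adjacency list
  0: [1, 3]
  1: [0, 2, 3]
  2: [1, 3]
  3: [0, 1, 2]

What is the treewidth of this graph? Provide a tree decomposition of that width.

The largest bag has 3 vertices, giving width 2; this decomposition certifies tw(G) ≤ 2. For the lower bound, the 3 vertices {0, 1, 3} are pairwise adjacent, and any tree decomposition puts a clique entirely inside one bag — forcing width ≥ 2. Therefore the treewidth is 2.

Treewidth 2.
Bags: B1 = {1, 2, 3}  B2 = {0, 1, 3}
Tree: B1–B2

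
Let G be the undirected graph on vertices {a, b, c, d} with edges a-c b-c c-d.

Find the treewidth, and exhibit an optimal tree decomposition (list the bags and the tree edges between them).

Treewidth 1.
One such decomposition:
Bags: B1 = {a, c}  B2 = {c, d}  B3 = {b, c}
Tree: B1–B2, B2–B3

Every bag has size at most 2, so the width is 2 − 1 = 1 and tw(G) ≤ 1. Since G has at least one edge (e.g. a–c), it is not an edgeless graph, so tw(G) ≥ 1. The upper and lower bounds meet at 1, so that is the treewidth.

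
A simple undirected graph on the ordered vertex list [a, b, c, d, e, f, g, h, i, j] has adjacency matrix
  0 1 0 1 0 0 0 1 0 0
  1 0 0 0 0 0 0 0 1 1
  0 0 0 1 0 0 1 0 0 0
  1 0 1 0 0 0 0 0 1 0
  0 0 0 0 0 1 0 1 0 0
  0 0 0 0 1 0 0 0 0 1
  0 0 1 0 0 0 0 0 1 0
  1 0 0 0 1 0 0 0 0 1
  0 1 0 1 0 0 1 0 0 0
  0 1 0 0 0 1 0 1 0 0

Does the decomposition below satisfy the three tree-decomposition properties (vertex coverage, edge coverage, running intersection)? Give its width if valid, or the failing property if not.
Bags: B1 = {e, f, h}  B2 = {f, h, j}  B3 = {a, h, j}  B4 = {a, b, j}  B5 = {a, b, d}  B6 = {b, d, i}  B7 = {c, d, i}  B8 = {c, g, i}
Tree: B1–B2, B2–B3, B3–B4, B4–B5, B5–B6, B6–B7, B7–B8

Yes; width 2.

Vertex coverage: the bags together contain {a, b, c, d, e, f, g, h, i, j}, the full vertex set. Edge coverage: each edge of G has both endpoints in at least one bag. Running intersection: for every vertex, the bags containing it form a connected subtree. All three properties hold, so this is a valid tree decomposition of width max|bag| − 1 = 2, and hence tw(G) ≤ 2.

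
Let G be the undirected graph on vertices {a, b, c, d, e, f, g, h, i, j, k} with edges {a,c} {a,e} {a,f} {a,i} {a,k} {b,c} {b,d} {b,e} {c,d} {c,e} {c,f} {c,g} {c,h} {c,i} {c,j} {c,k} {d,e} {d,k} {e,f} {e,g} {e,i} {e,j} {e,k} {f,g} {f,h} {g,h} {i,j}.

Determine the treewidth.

A width-3 tree decomposition is:
Bags: B1 = {c, e, i, j}  B2 = {a, c, e, i}  B3 = {a, c, e, f}  B4 = {c, e, f, g}  B5 = {a, c, e, k}  B6 = {c, d, e, k}  B7 = {c, f, g, h}  B8 = {b, c, d, e}
Tree: B1–B2, B2–B3, B3–B4, B3–B5, B5–B6, B4–B7, B6–B8
The largest bag has 4 vertices, giving width 3; this decomposition certifies tw(G) ≤ 3. Conversely, {c, d, e, k} is a clique of size 4, and the vertices of any clique must share a bag in every tree decomposition; so some bag has ≥ 4 vertices and tw(G) ≥ 3. Therefore the treewidth is 3.

3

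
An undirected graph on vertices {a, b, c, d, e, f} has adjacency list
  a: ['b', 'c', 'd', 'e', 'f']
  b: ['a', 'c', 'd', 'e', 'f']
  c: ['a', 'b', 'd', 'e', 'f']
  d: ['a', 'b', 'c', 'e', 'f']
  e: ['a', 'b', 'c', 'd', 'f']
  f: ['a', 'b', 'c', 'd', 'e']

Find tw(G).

5

A width-5 tree decomposition is:
Bags: B1 = {a, b, c, d, e, f}
Tree: (single bag)
With just one bag of size 6, the width is 6 − 1 = 5, so tw(G) ≤ 5. Conversely, {a, b, c, d, e, f} is a clique of size 6, and the vertices of any clique must share a bag in every tree decomposition; so some bag has ≥ 6 vertices and tw(G) ≥ 5. Combining the bounds, tw(G) = 5.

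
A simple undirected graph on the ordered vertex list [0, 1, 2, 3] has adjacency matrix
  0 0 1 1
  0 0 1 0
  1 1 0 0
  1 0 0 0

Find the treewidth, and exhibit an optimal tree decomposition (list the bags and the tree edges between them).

Each bag holds 2 vertices, so the decomposition has width 1, which upper-bounds the treewidth. Since G has at least one edge (e.g. 3–0), it is not an edgeless graph, so tw(G) ≥ 1. Therefore the treewidth is 1.

Treewidth 1.
One optimal decomposition is:
Bags: B1 = {0, 3}  B2 = {0, 2}  B3 = {1, 2}
Tree: B1–B2, B2–B3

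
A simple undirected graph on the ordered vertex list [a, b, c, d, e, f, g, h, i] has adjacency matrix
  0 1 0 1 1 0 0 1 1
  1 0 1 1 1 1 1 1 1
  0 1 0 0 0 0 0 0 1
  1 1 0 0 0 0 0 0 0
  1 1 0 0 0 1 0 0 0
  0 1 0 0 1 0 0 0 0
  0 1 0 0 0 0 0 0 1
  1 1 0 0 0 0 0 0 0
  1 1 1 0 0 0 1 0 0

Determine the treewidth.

2

A width-2 tree decomposition is:
Bags: B1 = {a, b, i}  B2 = {a, b, h}  B3 = {a, b, d}  B4 = {b, c, i}  B5 = {a, b, e}  B6 = {b, e, f}  B7 = {b, g, i}
Tree: B1–B2, B2–B3, B1–B4, B1–B5, B5–B6, B4–B7
Each bag holds 3 vertices, so the decomposition has width 2, which upper-bounds the treewidth. On the other hand G contains the 3-clique {b, g, i}. A clique must lie in a single bag of any decomposition, so no decomposition can have width below 2. Hence tw(G) = 2 exactly.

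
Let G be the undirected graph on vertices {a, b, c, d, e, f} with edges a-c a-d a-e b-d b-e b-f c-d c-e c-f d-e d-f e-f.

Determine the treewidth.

A width-3 tree decomposition is:
Bags: B1 = {a, c, d, e}  B2 = {c, d, e, f}  B3 = {b, d, e, f}
Tree: B1–B2, B2–B3
The largest bag has 4 vertices, giving width 3; this decomposition certifies tw(G) ≤ 3. Conversely, {a, c, d, e} is a clique of size 4, and the vertices of any clique must share a bag in every tree decomposition; so some bag has ≥ 4 vertices and tw(G) ≥ 3. Combining the bounds, tw(G) = 3.

3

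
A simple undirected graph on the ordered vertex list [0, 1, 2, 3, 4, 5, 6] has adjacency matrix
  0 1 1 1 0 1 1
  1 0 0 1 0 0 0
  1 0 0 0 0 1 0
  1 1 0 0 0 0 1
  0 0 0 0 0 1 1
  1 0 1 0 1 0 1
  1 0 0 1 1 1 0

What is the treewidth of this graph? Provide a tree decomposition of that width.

Each bag holds 3 vertices, so the decomposition has width 2, which upper-bounds the treewidth. On the other hand G contains the 3-clique {0, 2, 5}. A clique must lie in a single bag of any decomposition, so no decomposition can have width below 2. The upper and lower bounds meet at 2, so that is the treewidth.

Treewidth 2.
Bags: B1 = {0, 2, 5}  B2 = {0, 5, 6}  B3 = {0, 3, 6}  B4 = {4, 5, 6}  B5 = {0, 1, 3}
Tree: B1–B2, B2–B3, B2–B4, B3–B5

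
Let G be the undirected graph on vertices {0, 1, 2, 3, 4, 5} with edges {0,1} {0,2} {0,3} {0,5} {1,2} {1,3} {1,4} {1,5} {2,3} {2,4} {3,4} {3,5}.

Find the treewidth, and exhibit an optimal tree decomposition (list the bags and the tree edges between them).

Treewidth 3.
One optimal decomposition is:
Bags: B1 = {0, 1, 2, 3}  B2 = {1, 2, 3, 4}  B3 = {0, 1, 3, 5}
Tree: B1–B2, B1–B3

Every bag has size at most 4, so the width is 4 − 1 = 3 and tw(G) ≤ 3. For the lower bound, the 4 vertices {0, 1, 2, 3} are pairwise adjacent, and any tree decomposition puts a clique entirely inside one bag — forcing width ≥ 3. Combining the bounds, tw(G) = 3.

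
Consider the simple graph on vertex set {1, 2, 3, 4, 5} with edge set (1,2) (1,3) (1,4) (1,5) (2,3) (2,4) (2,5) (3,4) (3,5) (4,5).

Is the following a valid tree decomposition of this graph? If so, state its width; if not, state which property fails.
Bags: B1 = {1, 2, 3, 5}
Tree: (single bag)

No — vertex 4 appears in no bag.

A tree decomposition must satisfy three properties: every vertex lies in some bag; for every edge, both endpoints lie together in some bag; and for every vertex, the bags containing it form a connected subtree. Here vertex 4 appears in no bag, so the decomposition is invalid.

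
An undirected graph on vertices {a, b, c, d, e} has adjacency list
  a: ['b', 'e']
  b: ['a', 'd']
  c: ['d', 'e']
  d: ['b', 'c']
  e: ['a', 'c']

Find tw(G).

2

A width-2 tree decomposition is:
Bags: B1 = {c, d, e}  B2 = {a, d, e}  B3 = {a, b, d}
Tree: B1–B2, B2–B3
The largest bag has 3 vertices, giving width 2; this decomposition certifies tw(G) ≤ 2. Since d–c–e–a–b–d is a cycle in G, G is not acyclic. Forests are exactly the graphs of treewidth ≤ 1, so tw(G) ≥ 2. The upper and lower bounds meet at 2, so that is the treewidth.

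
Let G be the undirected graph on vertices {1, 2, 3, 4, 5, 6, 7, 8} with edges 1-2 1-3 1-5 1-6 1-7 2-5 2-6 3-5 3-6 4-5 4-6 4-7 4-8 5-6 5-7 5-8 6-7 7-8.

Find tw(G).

3

A width-3 tree decomposition is:
Bags: B1 = {1, 2, 5, 6}  B2 = {1, 5, 6, 7}  B3 = {4, 5, 6, 7}  B4 = {1, 3, 5, 6}  B5 = {4, 5, 7, 8}
Tree: B1–B2, B2–B3, B2–B4, B3–B5
Every bag has size at most 4, so the width is 4 − 1 = 3 and tw(G) ≤ 3. Conversely, {4, 5, 7, 8} is a clique of size 4, and the vertices of any clique must share a bag in every tree decomposition; so some bag has ≥ 4 vertices and tw(G) ≥ 3. Hence tw(G) = 3 exactly.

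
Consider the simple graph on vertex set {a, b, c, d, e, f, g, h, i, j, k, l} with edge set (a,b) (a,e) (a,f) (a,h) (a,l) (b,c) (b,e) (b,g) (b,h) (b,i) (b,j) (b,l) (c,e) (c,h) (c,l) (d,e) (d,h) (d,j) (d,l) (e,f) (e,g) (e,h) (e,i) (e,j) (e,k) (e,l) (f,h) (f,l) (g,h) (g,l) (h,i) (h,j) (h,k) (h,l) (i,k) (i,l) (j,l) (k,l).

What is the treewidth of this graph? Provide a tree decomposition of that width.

Treewidth 4.
One such decomposition:
Bags: B1 = {b, e, g, h, l}  B2 = {b, e, h, i, l}  B3 = {b, e, h, j, l}  B4 = {d, e, h, j, l}  B5 = {a, b, e, h, l}  B6 = {b, c, e, h, l}  B7 = {e, h, i, k, l}  B8 = {a, e, f, h, l}
Tree: B1–B2, B1–B3, B3–B4, B1–B5, B3–B6, B2–B7, B5–B8

Every bag has size at most 5, so the width is 5 − 1 = 4 and tw(G) ≤ 4. Conversely, {d, e, h, j, l} is a clique of size 5, and the vertices of any clique must share a bag in every tree decomposition; so some bag has ≥ 5 vertices and tw(G) ≥ 4. Hence tw(G) = 4 exactly.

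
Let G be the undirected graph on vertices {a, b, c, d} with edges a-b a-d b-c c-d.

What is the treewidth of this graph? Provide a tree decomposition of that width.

The largest bag has 3 vertices, giving width 2; this decomposition certifies tw(G) ≤ 2. For the lower bound, G contains the cycle a–b–c–d–a, so G is not a forest; only forests have treewidth ≤ 1, hence tw(G) ≥ 2. Therefore the treewidth is 2.

Treewidth 2.
Bags: B1 = {a, b, c}  B2 = {a, c, d}
Tree: B1–B2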